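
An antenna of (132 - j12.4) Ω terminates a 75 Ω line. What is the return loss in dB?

Γ = (57 − j12.4)/(207 − j12.4), |Γ| = 0.281
RL = −20·log₁₀|Γ| = −20·log₁₀(0.281)

RL ≈ 11 dB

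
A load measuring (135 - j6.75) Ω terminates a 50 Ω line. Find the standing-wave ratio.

Γ = (Z_L − Z_0)/(Z_L + Z_0) = (85 − j6.75)/(185 − j6.75)
|Γ| = 85.3/185 = 0.461
VSWR = (1 + |Γ|)/(1 − |Γ|) = 1.46/0.539

VSWR ≈ 2.71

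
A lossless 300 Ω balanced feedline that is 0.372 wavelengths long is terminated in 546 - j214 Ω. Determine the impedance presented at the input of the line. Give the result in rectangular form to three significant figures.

βl = 2π × 0.372 = 134°
tan(βl) = tan(134°) = -1.04
Z_in = Z_0·(Z_L + jZ_0·tanβl)/(Z_0 + jZ_L·tanβl)
     = 300·(546 − j526)/(77.8 − j567)

Z_in ≈ 312 + j246 Ω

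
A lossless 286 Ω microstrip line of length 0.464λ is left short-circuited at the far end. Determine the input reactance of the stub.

X_in ≈ -65.8 Ω (capacitive)

βl = 2π × 0.464 = 167°
tan(βl) = -0.23
For a short-circuited stub, Z_in = jZ_0·tan(βl)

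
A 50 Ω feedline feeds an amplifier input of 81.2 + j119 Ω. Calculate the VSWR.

VSWR ≈ 5.55

Γ = (Z_L − Z_0)/(Z_L + Z_0) = (31.2 + j119)/(131.2 + j119)
|Γ| = 123/177 = 0.695
VSWR = (1 + |Γ|)/(1 − |Γ|) = 1.69/0.305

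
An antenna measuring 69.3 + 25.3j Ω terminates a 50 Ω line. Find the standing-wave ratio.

VSWR ≈ 1.71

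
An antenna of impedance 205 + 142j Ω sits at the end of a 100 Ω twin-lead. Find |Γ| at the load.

Γ = (Z_L − Z_0)/(Z_L + Z_0) = (105 + j142)/(305 + j142)
|Γ| = 177/336

|Γ| ≈ 0.525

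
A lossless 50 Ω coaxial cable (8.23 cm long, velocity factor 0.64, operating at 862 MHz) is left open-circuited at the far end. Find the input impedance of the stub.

Z_in ≈ +j46.7 Ω

λ = v/f = 0.64·c / 862 MHz = 0.223 m
βl = 2π·l/λ = 2π × 0.369 = 133°
tan(βl) = -1.07
For an open-circuited stub, Z_in = −jZ_0·cot(βl) = −jZ_0/tan(βl)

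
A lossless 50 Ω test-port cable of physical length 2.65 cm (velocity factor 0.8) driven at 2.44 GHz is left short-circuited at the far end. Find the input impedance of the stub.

λ = v/f = 0.8·c / 2.44 GHz = 0.0984 m
βl = 2π·l/λ = 2π × 0.269 = 97°
tan(βl) = -8.16
For a short-circuited stub, Z_in = jZ_0·tan(βl)

Z_in ≈ −j408 Ω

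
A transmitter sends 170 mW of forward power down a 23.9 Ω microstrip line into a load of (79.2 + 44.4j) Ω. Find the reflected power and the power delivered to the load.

|Γ| = |(55.3 + j44.4)/(103.1 + j44.4)| = 0.632
|Γ|² = 0.399
P_refl = |Γ|²·P_inc = 67.9 mW, P_del = (1 − |Γ|²)·P_inc = 102 mW

P_reflected ≈ 67.9 mW; P_delivered ≈ 102 mW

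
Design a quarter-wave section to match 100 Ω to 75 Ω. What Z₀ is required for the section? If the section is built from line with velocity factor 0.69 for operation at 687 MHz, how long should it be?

Z_qwt = √(Z_0·R_L) = √(75 × 100) = √7500
λ = 0.69·c/f = 0.301 m, so l = λ/4 = 0.0753 m

Z_qwt ≈ 86.6 Ω; length ≈ 7.53 cm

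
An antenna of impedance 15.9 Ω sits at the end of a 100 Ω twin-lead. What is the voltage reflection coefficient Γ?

Γ = -0.726

Γ = (Z_L − Z_0)/(Z_L + Z_0) = (15.9 − 100)/(15.9 + 100) = -84.1/115.9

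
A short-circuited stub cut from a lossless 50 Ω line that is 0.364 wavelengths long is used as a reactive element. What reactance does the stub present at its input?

X_in ≈ -57.4 Ω (capacitive)

βl = 2π × 0.364 = 131°
tan(βl) = -1.15
For a short-circuited stub, Z_in = jZ_0·tan(βl)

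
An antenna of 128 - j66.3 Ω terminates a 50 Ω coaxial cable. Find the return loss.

RL ≈ 5.37 dB

Γ = (78 − j66.3)/(178 − j66.3), |Γ| = 0.539
RL = −20·log₁₀|Γ| = −20·log₁₀(0.539)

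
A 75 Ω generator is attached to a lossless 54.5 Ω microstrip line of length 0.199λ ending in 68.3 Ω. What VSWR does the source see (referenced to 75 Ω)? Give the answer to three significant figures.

VSWR ≈ 1.68

βl = 2π × 0.199 = 71.6°
tan(βl) = 3.01
Z_in = Z_0·(Z_L + jZ_0·tanβl)/(Z_0 + jZ_L·tanβl) = 45.1 − j6.14 Ω
Γ_s = (Z_in − Z_s)/(Z_in + Z_s) = (-29.9 − j6.14)/(120 − j6.14), |Γ_s| = 0.254
VSWR = (1 + |Γ_s|)/(1 − |Γ_s|)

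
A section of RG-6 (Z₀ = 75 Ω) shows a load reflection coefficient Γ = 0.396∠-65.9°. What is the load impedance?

Z_L ≈ 75.9 − j65.1 Ω

Z_L = Z_0·(1 + Γ)/(1 − Γ) = 75·(1.16 − j0.361)/(0.838 + j0.361)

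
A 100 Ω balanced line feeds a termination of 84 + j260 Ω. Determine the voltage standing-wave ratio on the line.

Γ = (Z_L − Z_0)/(Z_L + Z_0) = (-16 + j260)/(184 + j260)
|Γ| = 260/319 = 0.818
VSWR = (1 + |Γ|)/(1 − |Γ|) = 1.82/0.182

VSWR ≈ 9.98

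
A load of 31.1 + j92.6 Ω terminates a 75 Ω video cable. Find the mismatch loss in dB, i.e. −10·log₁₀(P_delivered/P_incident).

Γ = (-43.9 + j92.6)/(106.1 + j92.6), |Γ| = 0.728
|Γ|² = 0.53, so P_del/P_inc = 1 − |Γ|² = 0.47
ML = −10·log₁₀(1 − |Γ|²)

mismatch loss ≈ 3.27 dB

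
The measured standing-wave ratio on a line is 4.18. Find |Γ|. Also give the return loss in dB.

|Γ| ≈ 0.614; return loss ≈ 4.24 dB

|Γ| = (S − 1)/(S + 1) = (4.18 − 1)/(4.18 + 1) = 3.18/5.18
RL = −20·log₁₀|Γ| = −20·log₁₀(0.614)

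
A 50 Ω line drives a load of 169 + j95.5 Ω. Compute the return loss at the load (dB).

RL ≈ 3.89 dB

Γ = (119 + j95.5)/(219 + j95.5), |Γ| = 0.639
RL = −20·log₁₀|Γ| = −20·log₁₀(0.639)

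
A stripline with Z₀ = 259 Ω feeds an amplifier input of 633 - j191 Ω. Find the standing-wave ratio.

Γ = (Z_L − Z_0)/(Z_L + Z_0) = (374 − j191)/(892 − j191)
|Γ| = 420/912 = 0.46
VSWR = (1 + |Γ|)/(1 − |Γ|) = 1.46/0.54

VSWR ≈ 2.71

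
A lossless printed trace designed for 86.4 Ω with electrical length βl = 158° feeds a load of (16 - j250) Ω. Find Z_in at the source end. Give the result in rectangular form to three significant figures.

tan(βl) = tan(158°) = -0.404
Z_in = Z_0·(Z_L + jZ_0·tanβl)/(Z_0 + jZ_L·tanβl)
     = 86.4·(16 − j285)/(-14.6 − j6.46)

Z_in ≈ 545 + j1440 Ω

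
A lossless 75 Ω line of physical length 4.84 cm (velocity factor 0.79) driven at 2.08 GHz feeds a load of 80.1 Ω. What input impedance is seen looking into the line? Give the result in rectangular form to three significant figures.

Z_in ≈ 77.8 + j4.15 Ω

λ = v/f = 0.79·c / 2.08 GHz = 0.114 m
βl = 2π·l/λ = 2π × 0.425 = 153°
tan(βl) = tan(153°) = -0.511
Z_in = Z_0·(Z_L + jZ_0·tanβl)/(Z_0 + jZ_L·tanβl)
     = 75·(80.1 − j38.3)/(75 − j41)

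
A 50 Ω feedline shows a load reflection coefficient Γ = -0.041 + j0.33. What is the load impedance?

Z_L = Z_0·(1 + Γ)/(1 − Γ) = 50·(0.959 + j0.33)/(1.04 − j0.33)

Z_L ≈ 37.3 + j27.7 Ω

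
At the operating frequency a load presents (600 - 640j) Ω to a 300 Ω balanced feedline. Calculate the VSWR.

Γ = (Z_L − Z_0)/(Z_L + Z_0) = (300 − j640)/(900 − j640)
|Γ| = 707/1100 = 0.64
VSWR = (1 + |Γ|)/(1 − |Γ|) = 1.64/0.36

VSWR ≈ 4.56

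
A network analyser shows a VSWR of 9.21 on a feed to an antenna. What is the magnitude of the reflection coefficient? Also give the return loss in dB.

|Γ| = (S − 1)/(S + 1) = (9.21 − 1)/(9.21 + 1) = 8.21/10.2
RL = −20·log₁₀|Γ| = −20·log₁₀(0.804)

|Γ| ≈ 0.804; return loss ≈ 1.89 dB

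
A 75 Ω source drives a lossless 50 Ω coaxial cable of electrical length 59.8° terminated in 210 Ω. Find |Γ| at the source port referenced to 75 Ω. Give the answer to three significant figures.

tan(βl) = 1.72
Z_in = Z_0·(Z_L + jZ_0·tanβl)/(Z_0 + jZ_L·tanβl) = 15.6 − j26.9 Ω
Γ_s = (Z_in − Z_s)/(Z_in + Z_s) = (-59.4 − j26.9)/(90.6 − j26.9), |Γ_s| = 0.689

|Γ| ≈ 0.689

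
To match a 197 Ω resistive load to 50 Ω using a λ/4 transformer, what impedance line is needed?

Z_qwt ≈ 99.2 Ω

Z_qwt = √(Z_0·R_L) = √(50 × 197) = √9850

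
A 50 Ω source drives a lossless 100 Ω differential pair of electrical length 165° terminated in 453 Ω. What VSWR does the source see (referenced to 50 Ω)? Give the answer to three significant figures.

tan(βl) = -0.268
Z_in = Z_0·(Z_L + jZ_0·tanβl)/(Z_0 + jZ_L·tanβl) = 196 + j211 Ω
Γ_s = (Z_in − Z_s)/(Z_in + Z_s) = (146 + j211)/(246 + j211), |Γ_s| = 0.792
VSWR = (1 + |Γ_s|)/(1 − |Γ_s|)

VSWR ≈ 8.62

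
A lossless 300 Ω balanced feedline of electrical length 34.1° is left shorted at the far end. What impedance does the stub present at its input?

tan(βl) = 0.677
For a shorted stub, Z_in = jZ_0·tan(βl)

Z_in ≈ +j203 Ω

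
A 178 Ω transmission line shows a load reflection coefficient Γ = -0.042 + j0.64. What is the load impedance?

Z_L ≈ 70.1 + j152 Ω

Z_L = Z_0·(1 + Γ)/(1 − Γ) = 178·(0.958 + j0.64)/(1.04 − j0.64)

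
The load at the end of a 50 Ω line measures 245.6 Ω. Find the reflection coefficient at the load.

Γ = 0.662

Γ = (Z_L − Z_0)/(Z_L + Z_0) = (245.6 − 50)/(245.6 + 50) = 195.6/295.6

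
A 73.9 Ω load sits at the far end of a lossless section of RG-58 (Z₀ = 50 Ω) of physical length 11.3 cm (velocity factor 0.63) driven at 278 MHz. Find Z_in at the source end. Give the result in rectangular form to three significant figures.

λ = v/f = 0.63·c / 278 MHz = 0.68 m
βl = 2π·l/λ = 2π × 0.166 = 59.8°
tan(βl) = tan(59.8°) = 1.72
Z_in = Z_0·(Z_L + jZ_0·tanβl)/(Z_0 + jZ_L·tanβl)
     = 50·(73.9 + j86)/(50 + j127)

Z_in ≈ 39.2 − j13.6 Ω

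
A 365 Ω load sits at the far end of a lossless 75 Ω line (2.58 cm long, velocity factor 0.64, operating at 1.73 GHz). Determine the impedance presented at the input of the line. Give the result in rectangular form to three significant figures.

λ = v/f = 0.64·c / 1.73 GHz = 0.111 m
βl = 2π·l/λ = 2π × 0.232 = 83.7°
tan(βl) = tan(83.7°) = 9.04
Z_in = Z_0·(Z_L + jZ_0·tanβl)/(Z_0 + jZ_L·tanβl)
     = 75·(365 + j678)/(75 + j3300)

Z_in ≈ 15.6 − j7.94 Ω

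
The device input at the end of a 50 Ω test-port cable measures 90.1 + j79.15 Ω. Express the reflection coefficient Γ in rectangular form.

Γ = (Z_L − Z_0)/(Z_L + Z_0) = (40.1 + j79.15)/(140.1 + j79.15)

Γ ≈ 0.459 + j0.306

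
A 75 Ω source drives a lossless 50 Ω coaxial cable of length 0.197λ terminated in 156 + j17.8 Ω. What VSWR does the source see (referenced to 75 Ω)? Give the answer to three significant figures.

VSWR ≈ 4.42

βl = 2π × 0.197 = 70.9°
tan(βl) = 2.89
Z_in = Z_0·(Z_L + jZ_0·tanβl)/(Z_0 + jZ_L·tanβl) = 17.9 − j17.4 Ω
Γ_s = (Z_in − Z_s)/(Z_in + Z_s) = (-57.1 − j17.4)/(92.9 − j17.4), |Γ_s| = 0.631
VSWR = (1 + |Γ_s|)/(1 − |Γ_s|)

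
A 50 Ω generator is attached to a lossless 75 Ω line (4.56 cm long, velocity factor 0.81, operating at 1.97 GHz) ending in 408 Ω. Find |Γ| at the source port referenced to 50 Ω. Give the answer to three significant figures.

|Γ| ≈ 0.705

λ = v/f = 0.81·c / 1.97 GHz = 0.123 m
βl = 2π·l/λ = 2π × 0.37 = 133°
tan(βl) = -1.07
Z_in = Z_0·(Z_L + jZ_0·tanβl)/(Z_0 + jZ_L·tanβl) = 25.1 + j65.8 Ω
Γ_s = (Z_in − Z_s)/(Z_in + Z_s) = (-24.9 + j65.8)/(75.1 + j65.8), |Γ_s| = 0.705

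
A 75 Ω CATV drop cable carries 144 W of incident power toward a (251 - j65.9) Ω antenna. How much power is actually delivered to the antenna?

P_delivered ≈ 98 W

|Γ| = |(176 − j65.9)/(326 − j65.9)| = 0.565
|Γ|² = 0.319
P_refl = |Γ|²·P_inc = 46 W, P_del = (1 − |Γ|²)·P_inc = 98 W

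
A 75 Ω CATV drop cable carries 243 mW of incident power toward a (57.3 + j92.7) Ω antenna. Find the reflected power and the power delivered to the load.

|Γ| = |(-17.7 + j92.7)/(132.3 + j92.7)| = 0.584
|Γ|² = 0.341
P_refl = |Γ|²·P_inc = 82.9 mW, P_del = (1 − |Γ|²)·P_inc = 160 mW

P_reflected ≈ 82.9 mW; P_delivered ≈ 160 mW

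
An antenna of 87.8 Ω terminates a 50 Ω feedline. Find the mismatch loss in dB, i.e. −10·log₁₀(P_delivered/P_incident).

mismatch loss ≈ 0.34 dB

Γ = (87.8 − 50)/(87.8 + 50) = 0.274
|Γ|² = 0.0752, so P_del/P_inc = 1 − |Γ|² = 0.925
ML = −10·log₁₀(1 − |Γ|²)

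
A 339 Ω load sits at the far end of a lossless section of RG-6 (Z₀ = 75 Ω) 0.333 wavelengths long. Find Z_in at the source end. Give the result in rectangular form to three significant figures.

Z_in ≈ 21.7 + j40.3 Ω

βl = 2π × 0.333 = 120°
tan(βl) = tan(120°) = -1.74
Z_in = Z_0·(Z_L + jZ_0·tanβl)/(Z_0 + jZ_L·tanβl)
     = 75·(339 − j131)/(75 − j590)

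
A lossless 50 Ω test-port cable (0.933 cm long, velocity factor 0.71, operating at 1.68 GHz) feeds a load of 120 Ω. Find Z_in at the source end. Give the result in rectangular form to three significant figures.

λ = v/f = 0.71·c / 1.68 GHz = 0.127 m
βl = 2π·l/λ = 2π × 0.0736 = 26.5°
tan(βl) = tan(26.5°) = 0.498
Z_in = Z_0·(Z_L + jZ_0·tanβl)/(Z_0 + jZ_L·tanβl)
     = 50·(120 + j24.9)/(50 + j59.8)

Z_in ≈ 61.6 − j48.8 Ω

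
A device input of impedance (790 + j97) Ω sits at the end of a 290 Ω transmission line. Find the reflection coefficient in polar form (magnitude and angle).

Γ ≈ 0.47 ∠ 5.85°

Γ = (Z_L − Z_0)/(Z_L + Z_0) = (500 + j97)/(1080 + j97)
|Γ| = 509/1080 = 0.47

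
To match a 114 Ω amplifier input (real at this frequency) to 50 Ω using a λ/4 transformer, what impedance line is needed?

Z_qwt = √(Z_0·R_L) = √(50 × 114) = √5700

Z_qwt ≈ 75.5 Ω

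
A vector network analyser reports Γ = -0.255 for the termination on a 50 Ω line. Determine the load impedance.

Z_L = Z_0·(1 + Γ)/(1 − Γ) = 50·(0.745)/(1.25)

Z_L ≈ 29.7 Ω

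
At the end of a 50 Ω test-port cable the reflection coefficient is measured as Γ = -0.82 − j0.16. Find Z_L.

Z_L = Z_0·(1 + Γ)/(1 − Γ) = 50·(0.18 − j0.16)/(1.82 + j0.16)

Z_L ≈ 4.52 − j4.79 Ω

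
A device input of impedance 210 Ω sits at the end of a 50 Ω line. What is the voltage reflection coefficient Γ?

Γ = 0.615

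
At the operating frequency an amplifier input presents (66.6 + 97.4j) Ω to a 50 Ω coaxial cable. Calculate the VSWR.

Γ = (Z_L − Z_0)/(Z_L + Z_0) = (16.6 + j97.4)/(116.6 + j97.4)
|Γ| = 98.8/152 = 0.65
VSWR = (1 + |Γ|)/(1 − |Γ|) = 1.65/0.35

VSWR ≈ 4.72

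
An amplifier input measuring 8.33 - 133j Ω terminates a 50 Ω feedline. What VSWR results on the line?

VSWR ≈ 48.6

Γ = (Z_L − Z_0)/(Z_L + Z_0) = (-41.67 − j133)/(58.33 − j133)
|Γ| = 139/145 = 0.96
VSWR = (1 + |Γ|)/(1 − |Γ|) = 1.96/0.0403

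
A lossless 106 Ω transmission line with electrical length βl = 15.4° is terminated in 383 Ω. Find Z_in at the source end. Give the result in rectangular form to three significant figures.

tan(βl) = tan(15.4°) = 0.275
Z_in = Z_0·(Z_L + jZ_0·tanβl)/(Z_0 + jZ_L·tanβl)
     = 106·(383 + j29.2)/(106 + j105)

Z_in ≈ 207 − j177 Ω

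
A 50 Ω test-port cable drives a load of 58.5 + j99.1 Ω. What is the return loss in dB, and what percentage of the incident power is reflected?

RL ≈ 3.39 dB; 45.8% of incident power reflected

Γ = (8.5 + j99.1)/(108.5 + j99.1), |Γ| = 0.677
RL = −20·log₁₀(0.677) = 3.39 dB
P_refl/P_inc = |Γ|² = 0.458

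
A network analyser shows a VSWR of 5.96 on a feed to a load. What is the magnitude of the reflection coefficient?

|Γ| = (S − 1)/(S + 1) = (5.96 − 1)/(5.96 + 1) = 4.96/6.96

|Γ| ≈ 0.713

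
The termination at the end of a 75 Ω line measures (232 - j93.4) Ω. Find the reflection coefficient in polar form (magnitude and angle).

Γ = (Z_L − Z_0)/(Z_L + Z_0) = (157 − j93.4)/(307 − j93.4)
|Γ| = 183/321 = 0.569

Γ ≈ 0.569 ∠ -13.8°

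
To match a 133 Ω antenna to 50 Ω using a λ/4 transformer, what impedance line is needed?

Z_qwt ≈ 81.5 Ω

Z_qwt = √(Z_0·R_L) = √(50 × 133) = √6650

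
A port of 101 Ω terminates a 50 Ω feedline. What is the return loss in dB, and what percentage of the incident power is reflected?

Γ = (101 − 50)/(101 + 50) = 0.338
RL = −20·log₁₀(0.338) = 9.43 dB
P_refl/P_inc = |Γ|² = 0.114

RL ≈ 9.43 dB; 11.4% of incident power reflected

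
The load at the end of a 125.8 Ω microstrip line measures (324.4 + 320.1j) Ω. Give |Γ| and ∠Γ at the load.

Γ = (Z_L − Z_0)/(Z_L + Z_0) = (198.6 + j320.1)/(450.2 + j320.1)
|Γ| = 377/552 = 0.682

Γ ≈ 0.682 ∠ 22.8°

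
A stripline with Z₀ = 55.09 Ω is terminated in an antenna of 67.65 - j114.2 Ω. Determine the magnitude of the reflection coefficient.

Γ = (Z_L − Z_0)/(Z_L + Z_0) = (12.56 − j114.2)/(122.7 − j114.2)
|Γ| = 115/168

|Γ| ≈ 0.685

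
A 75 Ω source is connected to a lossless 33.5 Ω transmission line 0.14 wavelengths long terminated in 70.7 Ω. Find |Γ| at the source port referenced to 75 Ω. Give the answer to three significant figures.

βl = 2π × 0.14 = 50.4°
tan(βl) = 1.21
Z_in = Z_0·(Z_L + jZ_0·tanβl)/(Z_0 + jZ_L·tanβl) = 23.2 − j18.6 Ω
Γ_s = (Z_in − Z_s)/(Z_in + Z_s) = (-51.8 − j18.6)/(98.2 − j18.6), |Γ_s| = 0.551

|Γ| ≈ 0.551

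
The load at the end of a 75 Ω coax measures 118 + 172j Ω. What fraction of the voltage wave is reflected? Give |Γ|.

|Γ| ≈ 0.686

Γ = (Z_L − Z_0)/(Z_L + Z_0) = (43 + j172)/(193 + j172)
|Γ| = 177/259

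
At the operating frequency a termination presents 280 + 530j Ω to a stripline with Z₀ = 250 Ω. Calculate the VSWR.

Γ = (Z_L − Z_0)/(Z_L + Z_0) = (30 + j530)/(530 + j530)
|Γ| = 531/750 = 0.708
VSWR = (1 + |Γ|)/(1 − |Γ|) = 1.71/0.292

VSWR ≈ 5.85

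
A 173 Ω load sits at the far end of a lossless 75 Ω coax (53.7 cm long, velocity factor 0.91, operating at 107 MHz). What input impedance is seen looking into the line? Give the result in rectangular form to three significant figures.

λ = v/f = 0.91·c / 107 MHz = 2.55 m
βl = 2π·l/λ = 2π × 0.21 = 75.8°
tan(βl) = tan(75.8°) = 3.94
Z_in = Z_0·(Z_L + jZ_0·tanβl)/(Z_0 + jZ_L·tanβl)
     = 75·(173 + j296)/(75 + j682)

Z_in ≈ 34.2 − j15.3 Ω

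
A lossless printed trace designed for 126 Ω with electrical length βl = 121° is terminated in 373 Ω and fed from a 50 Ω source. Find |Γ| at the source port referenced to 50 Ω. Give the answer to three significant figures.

|Γ| ≈ 0.523

tan(βl) = -1.66
Z_in = Z_0·(Z_L + jZ_0·tanβl)/(Z_0 + jZ_L·tanβl) = 55.6 + j64.4 Ω
Γ_s = (Z_in − Z_s)/(Z_in + Z_s) = (5.64 + j64.4)/(106 + j64.4), |Γ_s| = 0.523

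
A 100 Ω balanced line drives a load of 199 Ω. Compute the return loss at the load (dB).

RL ≈ 9.6 dB

Γ = (199 − 100)/(199 + 100) = 0.331
RL = −20·log₁₀|Γ| = −20·log₁₀(0.331)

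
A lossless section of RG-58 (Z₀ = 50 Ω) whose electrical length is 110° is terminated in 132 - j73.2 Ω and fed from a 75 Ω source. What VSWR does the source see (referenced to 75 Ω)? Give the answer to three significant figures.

tan(βl) = -2.75
Z_in = Z_0·(Z_L + jZ_0·tanβl)/(Z_0 + jZ_L·tanβl) = 18.3 + j25.8 Ω
Γ_s = (Z_in − Z_s)/(Z_in + Z_s) = (-56.7 + j25.8)/(93.3 + j25.8), |Γ_s| = 0.644
VSWR = (1 + |Γ_s|)/(1 − |Γ_s|)

VSWR ≈ 4.62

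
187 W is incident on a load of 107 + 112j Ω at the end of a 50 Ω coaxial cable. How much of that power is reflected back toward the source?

|Γ| = |(57 + j112)/(157 + j112)| = 0.652
|Γ|² = 0.425
P_refl = |Γ|²·P_inc = 79.4 W, P_del = (1 − |Γ|²)·P_inc = 108 W

P_reflected ≈ 79.4 W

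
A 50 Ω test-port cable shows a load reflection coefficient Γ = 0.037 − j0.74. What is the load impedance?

Z_L ≈ 15.3 − j50.2 Ω

Z_L = Z_0·(1 + Γ)/(1 − Γ) = 50·(1.04 − j0.74)/(0.963 + j0.74)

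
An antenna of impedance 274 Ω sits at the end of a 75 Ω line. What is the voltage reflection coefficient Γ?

Γ = 0.57

Γ = (Z_L − Z_0)/(Z_L + Z_0) = (274 − 75)/(274 + 75) = 199/349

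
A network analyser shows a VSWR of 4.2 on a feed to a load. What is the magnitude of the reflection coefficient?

|Γ| = (S − 1)/(S + 1) = (4.2 − 1)/(4.2 + 1) = 3.2/5.2

|Γ| ≈ 0.615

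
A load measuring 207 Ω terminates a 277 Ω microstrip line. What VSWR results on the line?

VSWR ≈ 1.34

Γ = (207 − 277)/(207 + 277) = -0.145
VSWR = (1 + 0.145)/(1 − 0.145)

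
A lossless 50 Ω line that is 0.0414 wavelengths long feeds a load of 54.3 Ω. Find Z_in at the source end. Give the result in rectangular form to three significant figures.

βl = 2π × 0.0414 = 14.9°
tan(βl) = tan(14.9°) = 0.266
Z_in = Z_0·(Z_L + jZ_0·tanβl)/(Z_0 + jZ_L·tanβl)
     = 50·(54.3 + j13.3)/(50 + j14.5)

Z_in ≈ 53.7 − j2.2 Ω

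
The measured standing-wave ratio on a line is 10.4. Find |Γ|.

|Γ| ≈ 0.825

|Γ| = (S − 1)/(S + 1) = (10.4 − 1)/(10.4 + 1) = 9.4/11.4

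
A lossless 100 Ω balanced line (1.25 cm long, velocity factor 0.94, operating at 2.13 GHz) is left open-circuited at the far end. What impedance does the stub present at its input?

λ = v/f = 0.94·c / 2.13 GHz = 0.132 m
βl = 2π·l/λ = 2π × 0.0944 = 34°
tan(βl) = 0.674
For an open-circuited stub, Z_in = −jZ_0·cot(βl) = −jZ_0/tan(βl)

Z_in ≈ −j148 Ω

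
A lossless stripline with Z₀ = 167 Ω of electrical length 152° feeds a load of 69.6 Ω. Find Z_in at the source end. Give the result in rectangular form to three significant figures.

tan(βl) = tan(152°) = -0.532
Z_in = Z_0·(Z_L + jZ_0·tanβl)/(Z_0 + jZ_L·tanβl)
     = 167·(69.6 − j88.8)/(167 − j37)

Z_in ≈ 85.1 − j69.9 Ω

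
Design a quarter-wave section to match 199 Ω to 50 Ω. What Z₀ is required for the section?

Z_qwt = √(Z_0·R_L) = √(50 × 199) = √9950

Z_qwt ≈ 99.7 Ω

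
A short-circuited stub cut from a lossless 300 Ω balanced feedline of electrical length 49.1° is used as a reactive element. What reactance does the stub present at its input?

tan(βl) = 1.15
For a short-circuited stub, Z_in = jZ_0·tan(βl)

X_in ≈ 346 Ω (inductive)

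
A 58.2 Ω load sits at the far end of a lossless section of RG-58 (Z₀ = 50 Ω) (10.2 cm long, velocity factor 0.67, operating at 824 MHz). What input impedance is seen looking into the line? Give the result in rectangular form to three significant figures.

λ = v/f = 0.67·c / 824 MHz = 0.244 m
βl = 2π·l/λ = 2π × 0.418 = 151°
tan(βl) = tan(151°) = -0.565
Z_in = Z_0·(Z_L + jZ_0·tanβl)/(Z_0 + jZ_L·tanβl)
     = 50·(58.2 − j28.2)/(50 − j32.9)

Z_in ≈ 53.6 + j7 Ω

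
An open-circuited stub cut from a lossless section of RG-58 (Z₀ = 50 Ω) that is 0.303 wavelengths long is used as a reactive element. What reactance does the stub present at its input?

βl = 2π × 0.303 = 109°
tan(βl) = -2.89
For an open-circuited stub, Z_in = −jZ_0·cot(βl) = −jZ_0/tan(βl)

X_in ≈ 17.3 Ω (inductive)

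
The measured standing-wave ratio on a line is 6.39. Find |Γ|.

|Γ| ≈ 0.729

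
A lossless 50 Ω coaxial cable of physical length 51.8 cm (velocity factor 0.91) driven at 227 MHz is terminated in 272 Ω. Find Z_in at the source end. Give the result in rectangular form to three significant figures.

Z_in ≈ 44.7 + j89.8 Ω

λ = v/f = 0.91·c / 227 MHz = 1.2 m
βl = 2π·l/λ = 2π × 0.431 = 155°
tan(βl) = tan(155°) = -0.465
Z_in = Z_0·(Z_L + jZ_0·tanβl)/(Z_0 + jZ_L·tanβl)
     = 50·(272 − j23.3)/(50 − j126)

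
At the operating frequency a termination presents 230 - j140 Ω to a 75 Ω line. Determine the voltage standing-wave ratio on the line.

VSWR ≈ 4.3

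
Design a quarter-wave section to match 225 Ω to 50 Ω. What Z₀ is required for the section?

Z_qwt ≈ 106 Ω

Z_qwt = √(Z_0·R_L) = √(50 × 225) = √11250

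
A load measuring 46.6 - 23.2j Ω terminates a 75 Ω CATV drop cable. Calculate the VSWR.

Γ = (Z_L − Z_0)/(Z_L + Z_0) = (-28.4 − j23.2)/(121.6 − j23.2)
|Γ| = 36.7/124 = 0.296
VSWR = (1 + |Γ|)/(1 − |Γ|) = 1.3/0.704

VSWR ≈ 1.84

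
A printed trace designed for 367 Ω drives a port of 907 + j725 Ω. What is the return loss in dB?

Γ = (540 + j725)/(1274 + j725), |Γ| = 0.617
RL = −20·log₁₀|Γ| = −20·log₁₀(0.617)

RL ≈ 4.2 dB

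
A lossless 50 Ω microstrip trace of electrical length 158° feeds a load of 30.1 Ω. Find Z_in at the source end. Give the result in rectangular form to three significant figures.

Z_in ≈ 33.1 − j12.2 Ω

tan(βl) = tan(158°) = -0.404
Z_in = Z_0·(Z_L + jZ_0·tanβl)/(Z_0 + jZ_L·tanβl)
     = 50·(30.1 − j20.2)/(50 − j12.2)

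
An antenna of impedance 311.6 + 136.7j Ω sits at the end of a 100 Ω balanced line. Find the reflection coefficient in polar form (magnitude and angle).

Γ ≈ 0.581 ∠ 14.5°

Γ = (Z_L − Z_0)/(Z_L + Z_0) = (211.6 + j136.7)/(411.6 + j136.7)
|Γ| = 252/434 = 0.581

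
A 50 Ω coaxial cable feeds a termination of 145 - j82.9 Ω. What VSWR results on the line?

VSWR ≈ 3.94

Γ = (Z_L − Z_0)/(Z_L + Z_0) = (95 − j82.9)/(195 − j82.9)
|Γ| = 126/212 = 0.595
VSWR = (1 + |Γ|)/(1 − |Γ|) = 1.6/0.405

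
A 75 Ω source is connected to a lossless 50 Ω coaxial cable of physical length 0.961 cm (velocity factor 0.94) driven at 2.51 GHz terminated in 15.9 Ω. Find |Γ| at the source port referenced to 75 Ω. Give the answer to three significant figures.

|Γ| ≈ 0.605

λ = v/f = 0.94·c / 2.51 GHz = 0.112 m
βl = 2π·l/λ = 2π × 0.0855 = 30.8°
tan(βl) = 0.596
Z_in = Z_0·(Z_L + jZ_0·tanβl)/(Z_0 + jZ_L·tanβl) = 20.8 + j25.9 Ω
Γ_s = (Z_in − Z_s)/(Z_in + Z_s) = (-54.2 + j25.9)/(95.8 + j25.9), |Γ_s| = 0.605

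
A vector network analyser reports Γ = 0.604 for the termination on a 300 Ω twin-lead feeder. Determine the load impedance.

Z_L ≈ 1220 Ω

Z_L = Z_0·(1 + Γ)/(1 − Γ) = 300·(1.6)/(0.396)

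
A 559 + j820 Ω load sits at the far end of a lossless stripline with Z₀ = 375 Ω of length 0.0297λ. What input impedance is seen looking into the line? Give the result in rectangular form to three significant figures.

βl = 2π × 0.0297 = 10.7°
tan(βl) = tan(10.7°) = 0.189
Z_in = Z_0·(Z_L + jZ_0·tanβl)/(Z_0 + jZ_L·tanβl)
     = 375·(559 + j891)/(220 + j106)

Z_in ≈ 1370 + j863 Ω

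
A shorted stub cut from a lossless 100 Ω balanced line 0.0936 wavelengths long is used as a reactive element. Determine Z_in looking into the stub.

βl = 2π × 0.0936 = 33.7°
tan(βl) = 0.667
For a shorted stub, Z_in = jZ_0·tan(βl)

Z_in ≈ +j66.7 Ω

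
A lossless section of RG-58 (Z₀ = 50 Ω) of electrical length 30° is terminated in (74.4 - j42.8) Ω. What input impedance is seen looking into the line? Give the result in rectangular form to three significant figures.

tan(βl) = tan(30°) = 0.577
Z_in = Z_0·(Z_L + jZ_0·tanβl)/(Z_0 + jZ_L·tanβl)
     = 50·(74.4 − j13.9)/(74.7 + j43)

Z_in ≈ 33.4 − j28.5 Ω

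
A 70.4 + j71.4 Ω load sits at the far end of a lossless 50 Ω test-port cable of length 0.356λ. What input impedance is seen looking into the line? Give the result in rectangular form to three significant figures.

βl = 2π × 0.356 = 128°
tan(βl) = tan(128°) = -1.27
Z_in = Z_0·(Z_L + jZ_0·tanβl)/(Z_0 + jZ_L·tanβl)
     = 50·(70.4 + j7.77)/(141 − j89.6)

Z_in ≈ 16.5 + j13.3 Ω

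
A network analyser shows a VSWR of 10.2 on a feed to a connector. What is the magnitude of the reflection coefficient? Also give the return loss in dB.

|Γ| = (S − 1)/(S + 1) = (10.2 − 1)/(10.2 + 1) = 9.2/11.2
RL = −20·log₁₀|Γ| = −20·log₁₀(0.821)

|Γ| ≈ 0.821; return loss ≈ 1.71 dB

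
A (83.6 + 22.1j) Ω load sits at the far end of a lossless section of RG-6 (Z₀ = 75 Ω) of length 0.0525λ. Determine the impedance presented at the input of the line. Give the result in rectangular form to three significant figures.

βl = 2π × 0.0525 = 18.9°
tan(βl) = tan(18.9°) = 0.342
Z_in = Z_0·(Z_L + jZ_0·tanβl)/(Z_0 + jZ_L·tanβl)
     = 75·(83.6 + j47.8)/(67.4 + j28.6)

Z_in ≈ 97.9 + j11.6 Ω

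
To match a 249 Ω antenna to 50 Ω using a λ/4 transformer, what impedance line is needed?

Z_qwt = √(Z_0·R_L) = √(50 × 249) = √12450

Z_qwt ≈ 112 Ω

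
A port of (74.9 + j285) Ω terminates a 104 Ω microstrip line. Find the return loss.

Γ = (-29.1 + j285)/(178.9 + j285), |Γ| = 0.851
RL = −20·log₁₀|Γ| = −20·log₁₀(0.851)

RL ≈ 1.4 dB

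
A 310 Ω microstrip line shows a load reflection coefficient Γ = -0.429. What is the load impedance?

Z_L = Z_0·(1 + Γ)/(1 − Γ) = 310·(0.571)/(1.43)

Z_L ≈ 124 Ω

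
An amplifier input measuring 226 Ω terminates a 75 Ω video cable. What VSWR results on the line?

For a purely resistive load, VSWR = R_L/Z_0 or Z_0/R_L (whichever > 1) = 226/75

VSWR ≈ 3.01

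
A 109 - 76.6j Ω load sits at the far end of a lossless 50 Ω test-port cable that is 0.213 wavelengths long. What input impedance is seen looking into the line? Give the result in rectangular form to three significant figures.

Z_in ≈ 14.6 + j0.0129 Ω

βl = 2π × 0.213 = 76.7°
tan(βl) = tan(76.7°) = 4.22
Z_in = Z_0·(Z_L + jZ_0·tanβl)/(Z_0 + jZ_L·tanβl)
     = 50·(109 + j135)/(374 + j460)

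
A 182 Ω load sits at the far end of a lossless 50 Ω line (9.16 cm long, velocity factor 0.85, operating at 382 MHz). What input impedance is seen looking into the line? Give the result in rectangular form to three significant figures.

λ = v/f = 0.85·c / 382 MHz = 0.668 m
βl = 2π·l/λ = 2π × 0.137 = 49.4°
tan(βl) = tan(49.4°) = 1.17
Z_in = Z_0·(Z_L + jZ_0·tanβl)/(Z_0 + jZ_L·tanβl)
     = 50·(182 + j58.3)/(50 + j212)

Z_in ≈ 22.6 − j37.5 Ω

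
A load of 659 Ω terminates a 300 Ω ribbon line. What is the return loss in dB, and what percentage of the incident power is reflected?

RL ≈ 8.53 dB; 14% of incident power reflected

Γ = (659 − 300)/(659 + 300) = 0.374
RL = −20·log₁₀(0.374) = 8.53 dB
P_refl/P_inc = |Γ|² = 0.14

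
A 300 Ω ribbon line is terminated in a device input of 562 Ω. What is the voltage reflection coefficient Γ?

Γ = (Z_L − Z_0)/(Z_L + Z_0) = (562 − 300)/(562 + 300) = 262/862

Γ = 0.304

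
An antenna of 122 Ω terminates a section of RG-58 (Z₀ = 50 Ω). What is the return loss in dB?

RL ≈ 7.56 dB

Γ = (122 − 50)/(122 + 50) = 0.419
RL = −20·log₁₀|Γ| = −20·log₁₀(0.419)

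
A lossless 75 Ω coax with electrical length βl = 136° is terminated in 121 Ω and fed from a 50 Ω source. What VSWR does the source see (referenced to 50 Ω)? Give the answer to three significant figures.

VSWR ≈ 1.91

tan(βl) = -0.966
Z_in = Z_0·(Z_L + jZ_0·tanβl)/(Z_0 + jZ_L·tanβl) = 68.2 + j33.9 Ω
Γ_s = (Z_in − Z_s)/(Z_in + Z_s) = (18.2 + j33.9)/(118 + j33.9), |Γ_s| = 0.313
VSWR = (1 + |Γ_s|)/(1 − |Γ_s|)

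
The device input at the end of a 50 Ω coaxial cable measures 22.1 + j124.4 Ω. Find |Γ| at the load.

|Γ| ≈ 0.887

Γ = (Z_L − Z_0)/(Z_L + Z_0) = (-27.9 + j124.4)/(72.1 + j124.4)
|Γ| = 127/144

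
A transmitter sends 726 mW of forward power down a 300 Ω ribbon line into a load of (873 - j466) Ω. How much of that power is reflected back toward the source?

|Γ| = |(573 − j466)/(1173 − j466)| = 0.585
|Γ|² = 0.342
P_refl = |Γ|²·P_inc = 249 mW, P_del = (1 − |Γ|²)·P_inc = 477 mW

P_reflected ≈ 249 mW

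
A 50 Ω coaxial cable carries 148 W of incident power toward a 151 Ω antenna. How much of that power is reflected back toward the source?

Γ = (151 − 50)/(151 + 50) = 0.502
|Γ|² = 0.252
P_refl = |Γ|²·P_inc = 37.4 W, P_del = (1 − |Γ|²)·P_inc = 111 W

P_reflected ≈ 37.4 W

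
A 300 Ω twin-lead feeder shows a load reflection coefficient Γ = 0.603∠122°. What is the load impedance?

Z_L ≈ 95.3 + j153 Ω

Z_L = Z_0·(1 + Γ)/(1 − Γ) = 300·(0.68 + j0.511)/(1.32 − j0.511)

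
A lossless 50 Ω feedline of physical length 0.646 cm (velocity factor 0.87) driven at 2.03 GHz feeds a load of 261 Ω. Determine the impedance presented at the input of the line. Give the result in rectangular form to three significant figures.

λ = v/f = 0.87·c / 2.03 GHz = 0.129 m
βl = 2π·l/λ = 2π × 0.0502 = 18.1°
tan(βl) = tan(18.1°) = 0.327
Z_in = Z_0·(Z_L + jZ_0·tanβl)/(Z_0 + jZ_L·tanβl)
     = 50·(261 + j16.3)/(50 + j85.2)

Z_in ≈ 73.9 − j110 Ω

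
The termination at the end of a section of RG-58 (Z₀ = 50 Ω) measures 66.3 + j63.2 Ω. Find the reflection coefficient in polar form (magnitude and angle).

Γ = (Z_L − Z_0)/(Z_L + Z_0) = (16.3 + j63.2)/(116.3 + j63.2)
|Γ| = 65.3/132 = 0.493

Γ ≈ 0.493 ∠ 47°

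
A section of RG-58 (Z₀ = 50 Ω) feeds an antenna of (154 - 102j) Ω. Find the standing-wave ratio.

VSWR ≈ 4.54

Γ = (Z_L − Z_0)/(Z_L + Z_0) = (104 − j102)/(204 − j102)
|Γ| = 146/228 = 0.639
VSWR = (1 + |Γ|)/(1 − |Γ|) = 1.64/0.361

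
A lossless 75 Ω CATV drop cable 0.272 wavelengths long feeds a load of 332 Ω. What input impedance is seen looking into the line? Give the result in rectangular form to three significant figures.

βl = 2π × 0.272 = 97.9°
tan(βl) = tan(97.9°) = -7.19
Z_in = Z_0·(Z_L + jZ_0·tanβl)/(Z_0 + jZ_L·tanβl)
     = 75·(332 − j539)/(75 − j2390)

Z_in ≈ 17.3 + j9.89 Ω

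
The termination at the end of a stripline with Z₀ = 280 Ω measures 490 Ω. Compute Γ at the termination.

Γ = (Z_L − Z_0)/(Z_L + Z_0) = (490 − 280)/(490 + 280) = 210/770

Γ = 0.273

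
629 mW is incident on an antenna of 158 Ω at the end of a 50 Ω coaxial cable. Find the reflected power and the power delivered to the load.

P_reflected ≈ 170 mW; P_delivered ≈ 459 mW

Γ = (158 − 50)/(158 + 50) = 0.519
|Γ|² = 0.27
P_refl = |Γ|²·P_inc = 170 mW, P_del = (1 − |Γ|²)·P_inc = 459 mW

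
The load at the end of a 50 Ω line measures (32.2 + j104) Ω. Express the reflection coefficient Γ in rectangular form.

Γ = (Z_L − Z_0)/(Z_L + Z_0) = (-17.8 + j104)/(82.2 + j104)

Γ ≈ 0.532 + j0.592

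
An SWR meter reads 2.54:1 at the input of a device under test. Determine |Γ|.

|Γ| ≈ 0.435

|Γ| = (S − 1)/(S + 1) = (2.54 − 1)/(2.54 + 1) = 1.54/3.54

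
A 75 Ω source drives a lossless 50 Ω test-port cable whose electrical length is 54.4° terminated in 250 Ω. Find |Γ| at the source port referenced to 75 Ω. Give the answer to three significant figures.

tan(βl) = 1.4
Z_in = Z_0·(Z_L + jZ_0·tanβl)/(Z_0 + jZ_L·tanβl) = 14.8 − j33.7 Ω
Γ_s = (Z_in − Z_s)/(Z_in + Z_s) = (-60.2 − j33.7)/(89.8 − j33.7), |Γ_s| = 0.719

|Γ| ≈ 0.719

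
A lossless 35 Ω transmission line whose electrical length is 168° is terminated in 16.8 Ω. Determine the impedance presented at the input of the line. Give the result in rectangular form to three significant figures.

tan(βl) = tan(168°) = -0.213
Z_in = Z_0·(Z_L + jZ_0·tanβl)/(Z_0 + jZ_L·tanβl)
     = 35·(16.8 − j7.44)/(35 − j3.57)

Z_in ≈ 17.4 − j5.67 Ω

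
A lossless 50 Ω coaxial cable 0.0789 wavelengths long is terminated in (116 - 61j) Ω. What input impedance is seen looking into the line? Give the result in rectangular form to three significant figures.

Z_in ≈ 34.6 − j46.6 Ω

βl = 2π × 0.0789 = 28.4°
tan(βl) = tan(28.4°) = 0.541
Z_in = Z_0·(Z_L + jZ_0·tanβl)/(Z_0 + jZ_L·tanβl)
     = 50·(116 − j34)/(83 + j62.7)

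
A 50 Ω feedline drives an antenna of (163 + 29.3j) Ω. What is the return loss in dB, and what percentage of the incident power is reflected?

RL ≈ 5.3 dB; 29.5% of incident power reflected

Γ = (113 + j29.3)/(213 + j29.3), |Γ| = 0.543
RL = −20·log₁₀(0.543) = 5.3 dB
P_refl/P_inc = |Γ|² = 0.295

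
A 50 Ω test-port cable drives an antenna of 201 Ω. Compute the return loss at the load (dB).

Γ = (201 − 50)/(201 + 50) = 0.602
RL = −20·log₁₀|Γ| = −20·log₁₀(0.602)

RL ≈ 4.41 dB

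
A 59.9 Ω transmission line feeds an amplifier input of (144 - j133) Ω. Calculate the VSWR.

VSWR ≈ 4.66

Γ = (Z_L − Z_0)/(Z_L + Z_0) = (84.1 − j133)/(203.9 − j133)
|Γ| = 157/243 = 0.646
VSWR = (1 + |Γ|)/(1 − |Γ|) = 1.65/0.354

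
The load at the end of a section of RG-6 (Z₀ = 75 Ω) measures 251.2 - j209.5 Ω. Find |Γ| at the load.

|Γ| ≈ 0.706

Γ = (Z_L − Z_0)/(Z_L + Z_0) = (176.2 − j209.5)/(326.2 − j209.5)
|Γ| = 274/388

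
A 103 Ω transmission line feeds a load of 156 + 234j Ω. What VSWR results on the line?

VSWR ≈ 5.4

Γ = (Z_L − Z_0)/(Z_L + Z_0) = (53 + j234)/(259 + j234)
|Γ| = 240/349 = 0.687
VSWR = (1 + |Γ|)/(1 − |Γ|) = 1.69/0.313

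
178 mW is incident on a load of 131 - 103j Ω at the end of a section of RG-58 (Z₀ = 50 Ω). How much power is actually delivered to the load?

|Γ| = |(81 − j103)/(181 − j103)| = 0.629
|Γ|² = 0.396
P_refl = |Γ|²·P_inc = 70.5 mW, P_del = (1 − |Γ|²)·P_inc = 108 mW

P_delivered ≈ 108 mW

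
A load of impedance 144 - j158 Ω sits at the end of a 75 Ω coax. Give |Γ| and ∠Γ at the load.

Γ ≈ 0.638 ∠ -30.6°

Γ = (Z_L − Z_0)/(Z_L + Z_0) = (69 − j158)/(219 − j158)
|Γ| = 172/270 = 0.638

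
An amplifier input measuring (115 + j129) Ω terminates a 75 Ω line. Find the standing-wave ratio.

Γ = (Z_L − Z_0)/(Z_L + Z_0) = (40 + j129)/(190 + j129)
|Γ| = 135/230 = 0.588
VSWR = (1 + |Γ|)/(1 − |Γ|) = 1.59/0.412

VSWR ≈ 3.86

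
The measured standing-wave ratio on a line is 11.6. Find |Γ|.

|Γ| = (S − 1)/(S + 1) = (11.6 − 1)/(11.6 + 1) = 10.6/12.6

|Γ| ≈ 0.841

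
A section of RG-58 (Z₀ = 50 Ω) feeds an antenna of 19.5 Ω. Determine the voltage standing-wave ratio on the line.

VSWR ≈ 2.56

Γ = (19.5 − 50)/(19.5 + 50) = -0.439
VSWR = (1 + 0.439)/(1 − 0.439)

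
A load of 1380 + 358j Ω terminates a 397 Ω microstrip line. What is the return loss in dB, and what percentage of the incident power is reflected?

RL ≈ 4.77 dB; 33.3% of incident power reflected

Γ = (983 + j358)/(1777 + j358), |Γ| = 0.577
RL = −20·log₁₀(0.577) = 4.77 dB
P_refl/P_inc = |Γ|² = 0.333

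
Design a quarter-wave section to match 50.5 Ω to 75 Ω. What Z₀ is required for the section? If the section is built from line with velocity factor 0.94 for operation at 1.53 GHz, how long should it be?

Z_qwt = √(Z_0·R_L) = √(75 × 50.5) = √3788
λ = 0.94·c/f = 0.184 m, so l = λ/4 = 0.0461 m

Z_qwt ≈ 61.5 Ω; length ≈ 4.61 cm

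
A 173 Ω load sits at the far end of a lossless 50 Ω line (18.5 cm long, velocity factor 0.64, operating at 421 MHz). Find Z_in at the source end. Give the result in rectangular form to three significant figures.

λ = v/f = 0.64·c / 421 MHz = 0.456 m
βl = 2π·l/λ = 2π × 0.406 = 146°
tan(βl) = tan(146°) = -0.674
Z_in = Z_0·(Z_L + jZ_0·tanβl)/(Z_0 + jZ_L·tanβl)
     = 50·(173 − j33.7)/(50 − j117)

Z_in ≈ 39.1 + j57.4 Ω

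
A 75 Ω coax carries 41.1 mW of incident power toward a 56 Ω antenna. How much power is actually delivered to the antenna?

P_delivered ≈ 40.2 mW

Γ = (56 − 75)/(56 + 75) = -0.145
|Γ|² = 0.021
P_refl = |Γ|²·P_inc = 0.865 mW, P_del = (1 − |Γ|²)·P_inc = 40.2 mW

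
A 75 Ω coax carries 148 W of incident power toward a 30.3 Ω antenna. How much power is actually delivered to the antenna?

Γ = (30.3 − 75)/(30.3 + 75) = -0.425
|Γ|² = 0.18
P_refl = |Γ|²·P_inc = 26.7 W, P_del = (1 − |Γ|²)·P_inc = 121 W

P_delivered ≈ 121 W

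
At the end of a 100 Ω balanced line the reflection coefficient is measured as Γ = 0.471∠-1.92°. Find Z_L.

Z_L ≈ 278 − j11.3 Ω

Z_L = Z_0·(1 + Γ)/(1 − Γ) = 100·(1.47 − j0.0158)/(0.529 + j0.0158)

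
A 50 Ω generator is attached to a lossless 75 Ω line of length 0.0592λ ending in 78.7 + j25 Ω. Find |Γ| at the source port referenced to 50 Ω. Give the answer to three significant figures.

|Γ| ≈ 0.341

βl = 2π × 0.0592 = 21.3°
tan(βl) = 0.39
Z_in = Z_0·(Z_L + jZ_0·tanβl)/(Z_0 + jZ_L·tanβl) = 98.1 + j16.2 Ω
Γ_s = (Z_in − Z_s)/(Z_in + Z_s) = (48.1 + j16.2)/(148 + j16.2), |Γ_s| = 0.341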